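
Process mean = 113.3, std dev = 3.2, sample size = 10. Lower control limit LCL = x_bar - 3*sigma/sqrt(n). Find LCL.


LCL = 113.3 - 3 * 3.2 / sqrt(10)

110.26


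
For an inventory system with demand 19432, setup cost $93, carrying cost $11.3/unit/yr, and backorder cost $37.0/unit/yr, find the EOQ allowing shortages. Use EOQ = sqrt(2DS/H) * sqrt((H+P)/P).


Formula: EOQ* = sqrt(2DS/H) * sqrt((H+P)/P)
Base EOQ = sqrt(2*19432*93/11.3) = 565.56 units
Correction = sqrt((11.3+37.0)/37.0) = 1.14254
EOQ* = 565.56 * 1.14254 = 646.2 units

646.2 units


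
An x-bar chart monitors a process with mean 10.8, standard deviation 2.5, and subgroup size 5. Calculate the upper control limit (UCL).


UCL = 10.8 + 3 * 2.5 / sqrt(5)

14.15


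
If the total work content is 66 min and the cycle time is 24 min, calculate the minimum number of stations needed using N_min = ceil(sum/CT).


Formula: N_min = ceil(Sum of Task Times / Cycle Time)
N_min = ceil(66 min / 24 min) = ceil(2.75)
N_min = 3 stations

3


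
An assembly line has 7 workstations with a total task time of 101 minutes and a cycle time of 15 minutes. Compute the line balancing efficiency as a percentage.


Formula: Efficiency = Sum of Task Times / (N_stations * CT) * 100
Total station capacity = 7 stations * 15 min = 105 min
Efficiency = 101 / 105 * 100 = 96.2%

96.2%


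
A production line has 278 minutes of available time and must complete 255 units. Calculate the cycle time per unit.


Formula: CT = Available Time / Number of Units
CT = 278 min / 255 units
CT = 1.09 min/unit

1.09 min/unit


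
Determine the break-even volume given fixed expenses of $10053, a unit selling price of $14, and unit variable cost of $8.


Formula: BEQ = Fixed Costs / (Price - Variable Cost)
Contribution margin = $14 - $8 = $6/unit
BEQ = ceil($10053 / $6/unit) = ceil(1675.5) = 1676 units

1676 units


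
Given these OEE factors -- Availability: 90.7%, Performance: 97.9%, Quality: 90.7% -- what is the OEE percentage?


Formula: OEE = Availability * Performance * Quality / 10000
A * P = 90.7% * 97.9% / 100 = 88.8%
OEE = 88.8% * 90.7% / 100 = 80.5%

80.5%


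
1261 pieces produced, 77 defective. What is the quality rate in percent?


Formula: Quality Rate = Good Pieces / Total Pieces * 100
Good pieces = 1261 - 77 = 1184
QR = 1184 / 1261 * 100 = 93.9%

93.9%


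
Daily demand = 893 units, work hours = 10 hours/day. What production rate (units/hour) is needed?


Formula: Production Rate = Daily Demand / Available Hours
Rate = 893 units/day / 10 hours/day
Rate = 89.3 units/hour

89.3 units/hour


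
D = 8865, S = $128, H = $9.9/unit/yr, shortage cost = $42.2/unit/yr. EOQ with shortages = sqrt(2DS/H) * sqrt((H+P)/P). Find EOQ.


Formula: EOQ* = sqrt(2DS/H) * sqrt((H+P)/P)
Base EOQ = sqrt(2*8865*128/9.9) = 478.79 units
Correction = sqrt((9.9+42.2)/42.2) = 1.11112
EOQ* = 478.79 * 1.11112 = 532.0 units

532.0 units


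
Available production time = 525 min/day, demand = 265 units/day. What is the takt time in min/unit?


Formula: Takt Time = Available Production Time / Customer Demand
Takt = 525 min/day / 265 units/day
Takt = 1.98 min/unit

1.98 min/unit


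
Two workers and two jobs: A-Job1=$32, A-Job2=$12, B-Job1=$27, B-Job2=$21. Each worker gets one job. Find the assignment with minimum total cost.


Option 1: A->1 + B->2 = $32 + $21 = $53
Option 2: A->2 + B->1 = $12 + $27 = $39
Min cost = min($53, $39) = $39

$39


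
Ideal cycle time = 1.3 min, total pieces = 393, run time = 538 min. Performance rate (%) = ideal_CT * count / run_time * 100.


Formula: Performance = (Ideal CT * Total Count) / Run Time * 100
Ideal output time = 1.3 * 393 = 510.9 min
Performance = 510.9 / 538 * 100 = 95.0%

95.0%


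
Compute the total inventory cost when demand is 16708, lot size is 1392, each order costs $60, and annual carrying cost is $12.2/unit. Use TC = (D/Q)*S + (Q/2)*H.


TC = 16708/1392 * 60 + 1392/2 * 12.2

$9211.37


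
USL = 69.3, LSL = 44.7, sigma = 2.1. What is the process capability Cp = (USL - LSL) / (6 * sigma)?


Cp = (69.3 - 44.7) / (6 * 2.1)

1.95


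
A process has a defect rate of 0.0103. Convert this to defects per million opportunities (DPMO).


DPMO = defect_rate * 1000000 = 0.0103 * 1000000

10300


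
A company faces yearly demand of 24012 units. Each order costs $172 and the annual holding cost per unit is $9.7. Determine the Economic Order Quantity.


Formula: EOQ = sqrt(2 * D * S / H)
Numerator: 2 * 24012 * 172 = 8260128
2DS/H = 8260128 / 9.7 = 851559.6
EOQ = sqrt(851559.6) = 922.8 units

922.8 units


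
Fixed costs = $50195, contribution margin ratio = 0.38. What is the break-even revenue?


Formula: BER = Fixed Costs / Contribution Margin Ratio
BER = $50195 / 0.38
BER = $132092.11 (to the nearest cent)

$132092.11


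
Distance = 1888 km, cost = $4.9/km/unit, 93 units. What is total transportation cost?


TC = dist * cost * units = 1888 * 4.9 * 93 = $860361.60

$860361.60


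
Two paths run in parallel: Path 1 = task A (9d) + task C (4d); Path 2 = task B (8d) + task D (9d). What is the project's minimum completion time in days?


Path 1 = 9 + 4 = 13 days
Path 2 = 8 + 9 = 17 days
Duration = max(13, 17) = 17 days

17 days


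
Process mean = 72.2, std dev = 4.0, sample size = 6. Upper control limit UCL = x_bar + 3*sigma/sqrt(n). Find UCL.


UCL = 72.2 + 3 * 4.0 / sqrt(6)

77.1


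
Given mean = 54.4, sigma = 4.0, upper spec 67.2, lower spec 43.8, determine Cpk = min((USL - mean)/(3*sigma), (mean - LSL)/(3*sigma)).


Cpu = (67.2 - 54.4) / (3 * 4.0) = 1.07
Cpl = (54.4 - 43.8) / (3 * 4.0) = 0.88
Cpk = min(1.07, 0.88) = 0.88

0.88


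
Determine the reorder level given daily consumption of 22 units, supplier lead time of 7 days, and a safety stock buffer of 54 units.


Formula: ROP = (Daily Demand * Lead Time) + Safety Stock
Demand during lead time = 22 * 7 = 154 units
ROP = 154 + 54 = 208 units

208 units


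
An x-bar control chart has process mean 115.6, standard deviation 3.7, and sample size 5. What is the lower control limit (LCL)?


LCL = 115.6 - 3 * 3.7 / sqrt(5)

110.64


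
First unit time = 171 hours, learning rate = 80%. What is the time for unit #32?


Formula: T_n = T_1 * (learning_rate)^(log2(n)) where learning_rate = rate/100
Doublings = log2(32) = 5
T_n = 171 * 0.8^5
T_n = 171 * 0.3277 = 56.0 hours

56.0 hours


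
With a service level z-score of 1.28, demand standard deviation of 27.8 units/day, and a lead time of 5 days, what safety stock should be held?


Formula: SS = z * sigma_d * sqrt(LT)
sqrt(LT) = sqrt(5) = 2.2361
SS = 1.28 * 27.8 * 2.2361
SS = 79.6 units

79.6 units


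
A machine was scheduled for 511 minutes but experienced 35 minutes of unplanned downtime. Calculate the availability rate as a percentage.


Formula: Availability = (Planned Time - Downtime) / Planned Time * 100
Uptime = 511 - 35 = 476 min
Availability = 476 / 511 * 100 = 93.2%

93.2%


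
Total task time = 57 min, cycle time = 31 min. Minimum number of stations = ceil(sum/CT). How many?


Formula: N_min = ceil(Sum of Task Times / Cycle Time)
N_min = ceil(57 min / 31 min) = ceil(1.8387)
N_min = 2 stations

2


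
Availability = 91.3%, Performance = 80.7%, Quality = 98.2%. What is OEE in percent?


Formula: OEE = Availability * Performance * Quality / 10000
A * P = 91.3% * 80.7% / 100 = 73.68%
OEE = 73.68% * 98.2% / 100 = 72.4%

72.4%


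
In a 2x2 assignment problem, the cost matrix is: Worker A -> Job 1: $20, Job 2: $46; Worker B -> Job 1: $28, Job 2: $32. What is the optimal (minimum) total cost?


Option 1: A->1 + B->2 = $20 + $32 = $52
Option 2: A->2 + B->1 = $46 + $28 = $74
Min cost = min($52, $74) = $52

$52


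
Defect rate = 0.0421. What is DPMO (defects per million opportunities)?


DPMO = defect_rate * 1000000 = 0.0421 * 1000000

42100


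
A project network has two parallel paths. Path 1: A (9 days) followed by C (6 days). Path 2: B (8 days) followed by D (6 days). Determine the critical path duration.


Path 1 = 9 + 6 = 15 days
Path 2 = 8 + 6 = 14 days
Duration = max(15, 14) = 15 days

15 days


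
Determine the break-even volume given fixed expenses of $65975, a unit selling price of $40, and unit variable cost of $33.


Formula: BEQ = Fixed Costs / (Price - Variable Cost)
Contribution margin = $40 - $33 = $7/unit
BEQ = ceil($65975 / $7/unit) = ceil(9425.0) = 9425 units

9425 units


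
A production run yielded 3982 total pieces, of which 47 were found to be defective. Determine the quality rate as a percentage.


Formula: Quality Rate = Good Pieces / Total Pieces * 100
Good pieces = 3982 - 47 = 3935
QR = 3935 / 3982 * 100 = 98.8%

98.8%


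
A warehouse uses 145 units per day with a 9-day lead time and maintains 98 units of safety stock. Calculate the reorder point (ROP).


Formula: ROP = (Daily Demand * Lead Time) + Safety Stock
Demand during lead time = 145 * 9 = 1305 units
ROP = 1305 + 98 = 1403 units

1403 units


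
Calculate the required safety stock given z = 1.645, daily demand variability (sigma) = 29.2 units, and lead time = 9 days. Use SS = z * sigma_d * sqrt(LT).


Formula: SS = z * sigma_d * sqrt(LT)
sqrt(LT) = sqrt(9) = 3.0
SS = 1.645 * 29.2 * 3.0
SS = 144.1 units

144.1 units


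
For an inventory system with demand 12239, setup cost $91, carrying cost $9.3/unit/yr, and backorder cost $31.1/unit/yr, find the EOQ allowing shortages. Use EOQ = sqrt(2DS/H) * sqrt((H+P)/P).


Formula: EOQ* = sqrt(2DS/H) * sqrt((H+P)/P)
Base EOQ = sqrt(2*12239*91/9.3) = 489.4 units
Correction = sqrt((9.3+31.1)/31.1) = 1.13975
EOQ* = 489.4 * 1.13975 = 557.8 units

557.8 units


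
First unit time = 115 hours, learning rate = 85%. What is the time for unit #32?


Formula: T_n = T_1 * (learning_rate)^(log2(n)) where learning_rate = rate/100
Doublings = log2(32) = 5
T_n = 115 * 0.85^5
T_n = 115 * 0.4437 = 51.0 hours

51.0 hours


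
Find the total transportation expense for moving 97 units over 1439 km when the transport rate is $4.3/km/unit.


TC = dist * cost * units = 1439 * 4.3 * 97 = $600206.90

$600206.90


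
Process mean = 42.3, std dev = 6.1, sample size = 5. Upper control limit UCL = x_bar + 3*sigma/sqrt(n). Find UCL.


UCL = 42.3 + 3 * 6.1 / sqrt(5)

50.48


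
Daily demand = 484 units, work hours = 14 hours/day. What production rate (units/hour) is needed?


Formula: Production Rate = Daily Demand / Available Hours
Rate = 484 units/day / 14 hours/day
Rate = 34.6 units/hour

34.6 units/hour


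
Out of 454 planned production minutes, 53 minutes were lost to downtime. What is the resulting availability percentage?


Formula: Availability = (Planned Time - Downtime) / Planned Time * 100
Uptime = 454 - 53 = 401 min
Availability = 401 / 454 * 100 = 88.3%

88.3%


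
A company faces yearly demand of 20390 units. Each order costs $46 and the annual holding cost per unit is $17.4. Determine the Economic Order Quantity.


Formula: EOQ = sqrt(2 * D * S / H)
Numerator: 2 * 20390 * 46 = 1875880
2DS/H = 1875880 / 17.4 = 107809.2
EOQ = sqrt(107809.2) = 328.3 units

328.3 units


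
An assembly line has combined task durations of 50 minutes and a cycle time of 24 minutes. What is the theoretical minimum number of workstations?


Formula: N_min = ceil(Sum of Task Times / Cycle Time)
N_min = ceil(50 min / 24 min) = ceil(2.0833)
N_min = 3 stations

3


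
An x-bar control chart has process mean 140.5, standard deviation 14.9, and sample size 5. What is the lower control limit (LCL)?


LCL = 140.5 - 3 * 14.9 / sqrt(5)

120.51


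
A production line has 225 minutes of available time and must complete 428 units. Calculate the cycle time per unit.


Formula: CT = Available Time / Number of Units
CT = 225 min / 428 units
CT = 0.53 min/unit

0.53 min/unit


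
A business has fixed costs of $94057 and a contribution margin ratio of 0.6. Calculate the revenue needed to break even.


Formula: BER = Fixed Costs / Contribution Margin Ratio
BER = $94057 / 0.6
BER = $156761.67 (to the nearest cent)

$156761.67


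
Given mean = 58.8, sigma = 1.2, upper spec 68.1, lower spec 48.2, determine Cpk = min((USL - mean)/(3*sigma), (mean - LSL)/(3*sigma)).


Cpu = (68.1 - 58.8) / (3 * 1.2) = 2.58
Cpl = (58.8 - 48.2) / (3 * 1.2) = 2.94
Cpk = min(2.58, 2.94) = 2.58

2.58


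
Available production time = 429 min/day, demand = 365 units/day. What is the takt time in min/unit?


Formula: Takt Time = Available Production Time / Customer Demand
Takt = 429 min/day / 365 units/day
Takt = 1.18 min/unit

1.18 min/unit


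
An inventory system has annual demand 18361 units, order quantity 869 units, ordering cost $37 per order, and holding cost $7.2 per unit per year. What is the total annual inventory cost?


TC = 18361/869 * 37 + 869/2 * 7.2

$3910.17


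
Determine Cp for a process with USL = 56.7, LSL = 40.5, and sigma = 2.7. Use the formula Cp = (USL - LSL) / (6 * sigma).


Cp = (56.7 - 40.5) / (6 * 2.7)

1.0


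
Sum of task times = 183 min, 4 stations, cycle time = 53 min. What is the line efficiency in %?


Formula: Efficiency = Sum of Task Times / (N_stations * CT) * 100
Total station capacity = 4 stations * 53 min = 212 min
Efficiency = 183 / 212 * 100 = 86.3%

86.3%


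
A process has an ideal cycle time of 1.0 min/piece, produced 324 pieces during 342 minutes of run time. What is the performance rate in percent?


Formula: Performance = (Ideal CT * Total Count) / Run Time * 100
Ideal output time = 1.0 * 324 = 324.0 min
Performance = 324.0 / 342 * 100 = 94.7%

94.7%


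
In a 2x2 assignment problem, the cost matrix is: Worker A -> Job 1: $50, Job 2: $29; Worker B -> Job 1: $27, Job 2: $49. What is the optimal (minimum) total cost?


Option 1: A->1 + B->2 = $50 + $49 = $99
Option 2: A->2 + B->1 = $29 + $27 = $56
Min cost = min($99, $56) = $56

$56


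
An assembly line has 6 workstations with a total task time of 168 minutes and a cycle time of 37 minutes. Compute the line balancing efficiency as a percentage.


Formula: Efficiency = Sum of Task Times / (N_stations * CT) * 100
Total station capacity = 6 stations * 37 min = 222 min
Efficiency = 168 / 222 * 100 = 75.7%

75.7%


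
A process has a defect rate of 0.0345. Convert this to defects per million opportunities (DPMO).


DPMO = defect_rate * 1000000 = 0.0345 * 1000000

34500


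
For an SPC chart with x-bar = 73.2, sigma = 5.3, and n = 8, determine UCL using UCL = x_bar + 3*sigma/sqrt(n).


UCL = 73.2 + 3 * 5.3 / sqrt(8)

78.82


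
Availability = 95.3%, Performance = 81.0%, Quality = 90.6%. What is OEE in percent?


Formula: OEE = Availability * Performance * Quality / 10000
A * P = 95.3% * 81.0% / 100 = 77.19%
OEE = 77.19% * 90.6% / 100 = 69.9%

69.9%


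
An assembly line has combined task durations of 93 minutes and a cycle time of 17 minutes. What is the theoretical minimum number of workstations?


Formula: N_min = ceil(Sum of Task Times / Cycle Time)
N_min = ceil(93 min / 17 min) = ceil(5.4706)
N_min = 6 stations

6


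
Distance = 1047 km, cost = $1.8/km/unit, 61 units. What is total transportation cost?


TC = dist * cost * units = 1047 * 1.8 * 61 = $114960.60

$114960.60


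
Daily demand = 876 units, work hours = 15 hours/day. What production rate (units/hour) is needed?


Formula: Production Rate = Daily Demand / Available Hours
Rate = 876 units/day / 15 hours/day
Rate = 58.4 units/hour

58.4 units/hour


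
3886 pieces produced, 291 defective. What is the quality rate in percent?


Formula: Quality Rate = Good Pieces / Total Pieces * 100
Good pieces = 3886 - 291 = 3595
QR = 3595 / 3886 * 100 = 92.5%

92.5%


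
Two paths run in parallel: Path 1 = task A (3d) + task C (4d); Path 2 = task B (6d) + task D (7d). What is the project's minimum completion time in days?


Path 1 = 3 + 4 = 7 days
Path 2 = 6 + 7 = 13 days
Duration = max(7, 13) = 13 days

13 days


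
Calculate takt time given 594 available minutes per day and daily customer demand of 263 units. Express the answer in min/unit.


Formula: Takt Time = Available Production Time / Customer Demand
Takt = 594 min/day / 263 units/day
Takt = 2.26 min/unit

2.26 min/unit


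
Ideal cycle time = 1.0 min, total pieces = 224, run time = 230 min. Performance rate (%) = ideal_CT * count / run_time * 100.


Formula: Performance = (Ideal CT * Total Count) / Run Time * 100
Ideal output time = 1.0 * 224 = 224.0 min
Performance = 224.0 / 230 * 100 = 97.4%

97.4%


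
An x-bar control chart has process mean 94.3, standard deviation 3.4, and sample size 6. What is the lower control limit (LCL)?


LCL = 94.3 - 3 * 3.4 / sqrt(6)

90.14


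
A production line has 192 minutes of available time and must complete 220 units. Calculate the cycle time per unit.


Formula: CT = Available Time / Number of Units
CT = 192 min / 220 units
CT = 0.87 min/unit

0.87 min/unit


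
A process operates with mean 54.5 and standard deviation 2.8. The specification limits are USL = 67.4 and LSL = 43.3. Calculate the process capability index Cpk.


Cpu = (67.4 - 54.5) / (3 * 2.8) = 1.54
Cpl = (54.5 - 43.3) / (3 * 2.8) = 1.33
Cpk = min(1.54, 1.33) = 1.33

1.33


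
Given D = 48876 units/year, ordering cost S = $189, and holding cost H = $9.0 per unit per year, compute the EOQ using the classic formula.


Formula: EOQ = sqrt(2 * D * S / H)
Numerator: 2 * 48876 * 189 = 18475128
2DS/H = 18475128 / 9.0 = 2052792.0
EOQ = sqrt(2052792.0) = 1432.8 units

1432.8 units


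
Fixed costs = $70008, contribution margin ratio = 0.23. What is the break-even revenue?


Formula: BER = Fixed Costs / Contribution Margin Ratio
BER = $70008 / 0.23
BER = $304382.61 (to the nearest cent)

$304382.61


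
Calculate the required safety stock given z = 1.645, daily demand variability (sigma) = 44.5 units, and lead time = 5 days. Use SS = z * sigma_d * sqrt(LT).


Formula: SS = z * sigma_d * sqrt(LT)
sqrt(LT) = sqrt(5) = 2.2361
SS = 1.645 * 44.5 * 2.2361
SS = 163.7 units

163.7 units


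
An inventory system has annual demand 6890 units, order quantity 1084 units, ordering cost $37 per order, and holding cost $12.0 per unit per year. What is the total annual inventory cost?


TC = 6890/1084 * 37 + 1084/2 * 12.0

$6739.18


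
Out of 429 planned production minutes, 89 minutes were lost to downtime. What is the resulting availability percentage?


Formula: Availability = (Planned Time - Downtime) / Planned Time * 100
Uptime = 429 - 89 = 340 min
Availability = 340 / 429 * 100 = 79.3%

79.3%


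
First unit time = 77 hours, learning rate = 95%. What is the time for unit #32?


Formula: T_n = T_1 * (learning_rate)^(log2(n)) where learning_rate = rate/100
Doublings = log2(32) = 5
T_n = 77 * 0.95^5
T_n = 77 * 0.7738 = 59.6 hours

59.6 hours


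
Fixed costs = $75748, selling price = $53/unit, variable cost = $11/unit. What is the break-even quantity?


Formula: BEQ = Fixed Costs / (Price - Variable Cost)
Contribution margin = $53 - $11 = $42/unit
BEQ = ceil($75748 / $42/unit) = ceil(1803.52) = 1804 units

1804 units


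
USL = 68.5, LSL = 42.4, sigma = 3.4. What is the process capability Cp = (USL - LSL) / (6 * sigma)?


Cp = (68.5 - 42.4) / (6 * 3.4)

1.28


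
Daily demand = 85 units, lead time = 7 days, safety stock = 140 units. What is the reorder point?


Formula: ROP = (Daily Demand * Lead Time) + Safety Stock
Demand during lead time = 85 * 7 = 595 units
ROP = 595 + 140 = 735 units

735 units


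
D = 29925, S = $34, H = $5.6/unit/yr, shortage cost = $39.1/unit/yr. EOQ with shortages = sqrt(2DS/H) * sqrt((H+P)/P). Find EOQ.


Formula: EOQ* = sqrt(2DS/H) * sqrt((H+P)/P)
Base EOQ = sqrt(2*29925*34/5.6) = 602.81 units
Correction = sqrt((5.6+39.1)/39.1) = 1.06922
EOQ* = 602.81 * 1.06922 = 644.5 units

644.5 units


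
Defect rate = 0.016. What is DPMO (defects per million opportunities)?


DPMO = defect_rate * 1000000 = 0.016 * 1000000

16000


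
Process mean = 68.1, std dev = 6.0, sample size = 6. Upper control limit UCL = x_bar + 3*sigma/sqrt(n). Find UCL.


UCL = 68.1 + 3 * 6.0 / sqrt(6)

75.45


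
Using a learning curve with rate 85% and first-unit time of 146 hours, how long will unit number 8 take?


Formula: T_n = T_1 * (learning_rate)^(log2(n)) where learning_rate = rate/100
Doublings = log2(8) = 3
T_n = 146 * 0.85^3
T_n = 146 * 0.6141 = 89.7 hours

89.7 hours


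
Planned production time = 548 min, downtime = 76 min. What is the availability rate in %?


Formula: Availability = (Planned Time - Downtime) / Planned Time * 100
Uptime = 548 - 76 = 472 min
Availability = 472 / 548 * 100 = 86.1%

86.1%


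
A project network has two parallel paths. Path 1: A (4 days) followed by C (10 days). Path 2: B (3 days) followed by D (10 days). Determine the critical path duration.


Path 1 = 4 + 10 = 14 days
Path 2 = 3 + 10 = 13 days
Duration = max(14, 13) = 14 days

14 days


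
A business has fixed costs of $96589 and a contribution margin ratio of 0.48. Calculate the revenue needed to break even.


Formula: BER = Fixed Costs / Contribution Margin Ratio
BER = $96589 / 0.48
BER = $201227.08 (to the nearest cent)

$201227.08


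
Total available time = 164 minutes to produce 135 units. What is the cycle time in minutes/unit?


Formula: CT = Available Time / Number of Units
CT = 164 min / 135 units
CT = 1.21 min/unit

1.21 min/unit


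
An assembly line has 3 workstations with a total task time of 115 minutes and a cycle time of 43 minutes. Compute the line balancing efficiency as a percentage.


Formula: Efficiency = Sum of Task Times / (N_stations * CT) * 100
Total station capacity = 3 stations * 43 min = 129 min
Efficiency = 115 / 129 * 100 = 89.1%

89.1%


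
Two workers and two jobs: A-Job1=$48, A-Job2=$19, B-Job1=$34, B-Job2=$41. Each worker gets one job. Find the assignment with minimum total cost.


Option 1: A->1 + B->2 = $48 + $41 = $89
Option 2: A->2 + B->1 = $19 + $34 = $53
Min cost = min($89, $53) = $53

$53


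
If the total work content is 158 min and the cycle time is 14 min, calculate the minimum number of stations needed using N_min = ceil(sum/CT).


Formula: N_min = ceil(Sum of Task Times / Cycle Time)
N_min = ceil(158 min / 14 min) = ceil(11.2857)
N_min = 12 stations

12


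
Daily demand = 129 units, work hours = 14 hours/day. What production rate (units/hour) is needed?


Formula: Production Rate = Daily Demand / Available Hours
Rate = 129 units/day / 14 hours/day
Rate = 9.2 units/hour

9.2 units/hour


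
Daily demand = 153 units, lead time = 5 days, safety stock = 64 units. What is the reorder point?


Formula: ROP = (Daily Demand * Lead Time) + Safety Stock
Demand during lead time = 153 * 5 = 765 units
ROP = 765 + 64 = 829 units

829 units


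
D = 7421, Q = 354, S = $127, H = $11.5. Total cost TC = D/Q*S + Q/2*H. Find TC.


TC = 7421/354 * 127 + 354/2 * 11.5

$4697.84


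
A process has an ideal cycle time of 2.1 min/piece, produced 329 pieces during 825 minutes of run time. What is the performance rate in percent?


Formula: Performance = (Ideal CT * Total Count) / Run Time * 100
Ideal output time = 2.1 * 329 = 690.9 min
Performance = 690.9 / 825 * 100 = 83.7%

83.7%


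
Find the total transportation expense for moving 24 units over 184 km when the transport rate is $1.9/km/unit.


TC = dist * cost * units = 184 * 1.9 * 24 = $8390.40

$8390.40


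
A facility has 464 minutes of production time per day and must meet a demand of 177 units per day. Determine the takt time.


Formula: Takt Time = Available Production Time / Customer Demand
Takt = 464 min/day / 177 units/day
Takt = 2.62 min/unit

2.62 min/unit


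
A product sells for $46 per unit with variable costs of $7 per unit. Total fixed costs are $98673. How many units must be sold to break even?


Formula: BEQ = Fixed Costs / (Price - Variable Cost)
Contribution margin = $46 - $7 = $39/unit
BEQ = ceil($98673 / $39/unit) = ceil(2530.08) = 2531 units

2531 units


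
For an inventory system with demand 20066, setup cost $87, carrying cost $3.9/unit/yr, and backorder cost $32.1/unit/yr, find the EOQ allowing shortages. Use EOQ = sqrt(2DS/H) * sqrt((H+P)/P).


Formula: EOQ* = sqrt(2DS/H) * sqrt((H+P)/P)
Base EOQ = sqrt(2*20066*87/3.9) = 946.18 units
Correction = sqrt((3.9+32.1)/32.1) = 1.05901
EOQ* = 946.18 * 1.05901 = 1002.0 units

1002.0 units


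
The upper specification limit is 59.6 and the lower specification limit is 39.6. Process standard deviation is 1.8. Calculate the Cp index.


Cp = (59.6 - 39.6) / (6 * 1.8)

1.85


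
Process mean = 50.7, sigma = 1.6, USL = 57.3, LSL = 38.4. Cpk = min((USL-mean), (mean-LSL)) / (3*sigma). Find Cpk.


Cpu = (57.3 - 50.7) / (3 * 1.6) = 1.38
Cpl = (50.7 - 38.4) / (3 * 1.6) = 2.56
Cpk = min(1.38, 2.56) = 1.38

1.38


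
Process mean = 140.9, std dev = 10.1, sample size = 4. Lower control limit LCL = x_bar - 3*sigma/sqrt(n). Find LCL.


LCL = 140.9 - 3 * 10.1 / sqrt(4)

125.75


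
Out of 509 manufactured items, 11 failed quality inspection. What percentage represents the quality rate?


Formula: Quality Rate = Good Pieces / Total Pieces * 100
Good pieces = 509 - 11 = 498
QR = 498 / 509 * 100 = 97.8%

97.8%


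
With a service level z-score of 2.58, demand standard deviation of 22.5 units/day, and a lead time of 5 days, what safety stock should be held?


Formula: SS = z * sigma_d * sqrt(LT)
sqrt(LT) = sqrt(5) = 2.2361
SS = 2.58 * 22.5 * 2.2361
SS = 129.8 units

129.8 units


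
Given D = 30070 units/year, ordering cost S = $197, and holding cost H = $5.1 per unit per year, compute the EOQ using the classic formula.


Formula: EOQ = sqrt(2 * D * S / H)
Numerator: 2 * 30070 * 197 = 11847580
2DS/H = 11847580 / 5.1 = 2323054.9
EOQ = sqrt(2323054.9) = 1524.2 units

1524.2 units


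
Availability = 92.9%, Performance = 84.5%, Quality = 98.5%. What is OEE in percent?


Formula: OEE = Availability * Performance * Quality / 10000
A * P = 92.9% * 84.5% / 100 = 78.5%
OEE = 78.5% * 98.5% / 100 = 77.3%

77.3%


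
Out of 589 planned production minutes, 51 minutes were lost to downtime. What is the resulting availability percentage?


Formula: Availability = (Planned Time - Downtime) / Planned Time * 100
Uptime = 589 - 51 = 538 min
Availability = 538 / 589 * 100 = 91.3%

91.3%


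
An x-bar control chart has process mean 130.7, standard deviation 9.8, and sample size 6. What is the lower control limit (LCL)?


LCL = 130.7 - 3 * 9.8 / sqrt(6)

118.7


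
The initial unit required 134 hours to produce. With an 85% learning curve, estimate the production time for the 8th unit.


Formula: T_n = T_1 * (learning_rate)^(log2(n)) where learning_rate = rate/100
Doublings = log2(8) = 3
T_n = 134 * 0.85^3
T_n = 134 * 0.6141 = 82.3 hours

82.3 hours


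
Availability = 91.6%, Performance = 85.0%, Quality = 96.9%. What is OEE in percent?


Formula: OEE = Availability * Performance * Quality / 10000
A * P = 91.6% * 85.0% / 100 = 77.86%
OEE = 77.86% * 96.9% / 100 = 75.4%

75.4%


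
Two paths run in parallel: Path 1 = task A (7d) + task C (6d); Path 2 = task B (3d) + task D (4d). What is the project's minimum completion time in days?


Path 1 = 7 + 6 = 13 days
Path 2 = 3 + 4 = 7 days
Duration = max(13, 7) = 13 days

13 days


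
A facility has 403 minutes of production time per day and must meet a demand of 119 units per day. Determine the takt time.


Formula: Takt Time = Available Production Time / Customer Demand
Takt = 403 min/day / 119 units/day
Takt = 3.39 min/unit

3.39 min/unit


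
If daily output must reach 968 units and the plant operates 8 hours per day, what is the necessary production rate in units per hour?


Formula: Production Rate = Daily Demand / Available Hours
Rate = 968 units/day / 8 hours/day
Rate = 121.0 units/hour

121.0 units/hour


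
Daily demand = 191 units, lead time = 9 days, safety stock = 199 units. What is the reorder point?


Formula: ROP = (Daily Demand * Lead Time) + Safety Stock
Demand during lead time = 191 * 9 = 1719 units
ROP = 1719 + 199 = 1918 units

1918 units


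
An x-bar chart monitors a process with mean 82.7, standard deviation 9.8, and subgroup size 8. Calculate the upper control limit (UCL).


UCL = 82.7 + 3 * 9.8 / sqrt(8)

93.09


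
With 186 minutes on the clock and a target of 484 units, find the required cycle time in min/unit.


Formula: CT = Available Time / Number of Units
CT = 186 min / 484 units
CT = 0.38 min/unit

0.38 min/unit


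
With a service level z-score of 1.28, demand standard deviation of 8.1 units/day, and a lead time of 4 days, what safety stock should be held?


Formula: SS = z * sigma_d * sqrt(LT)
sqrt(LT) = sqrt(4) = 2.0
SS = 1.28 * 8.1 * 2.0
SS = 20.7 units

20.7 units


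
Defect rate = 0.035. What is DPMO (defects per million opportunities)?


DPMO = defect_rate * 1000000 = 0.035 * 1000000

35000


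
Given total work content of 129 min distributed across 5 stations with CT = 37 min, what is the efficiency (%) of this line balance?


Formula: Efficiency = Sum of Task Times / (N_stations * CT) * 100
Total station capacity = 5 stations * 37 min = 185 min
Efficiency = 129 / 185 * 100 = 69.7%

69.7%


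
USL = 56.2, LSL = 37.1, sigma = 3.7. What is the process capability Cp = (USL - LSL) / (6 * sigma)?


Cp = (56.2 - 37.1) / (6 * 3.7)

0.86


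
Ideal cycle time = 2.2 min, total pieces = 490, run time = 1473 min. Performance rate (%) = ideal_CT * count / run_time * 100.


Formula: Performance = (Ideal CT * Total Count) / Run Time * 100
Ideal output time = 2.2 * 490 = 1078.0 min
Performance = 1078.0 / 1473 * 100 = 73.2%

73.2%


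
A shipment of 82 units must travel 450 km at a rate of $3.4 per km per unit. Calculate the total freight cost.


TC = dist * cost * units = 450 * 3.4 * 82 = $125460.00

$125460.00


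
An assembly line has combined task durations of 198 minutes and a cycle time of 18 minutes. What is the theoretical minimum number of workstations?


Formula: N_min = ceil(Sum of Task Times / Cycle Time)
N_min = ceil(198 min / 18 min) = ceil(11.0)
N_min = 11 stations

11


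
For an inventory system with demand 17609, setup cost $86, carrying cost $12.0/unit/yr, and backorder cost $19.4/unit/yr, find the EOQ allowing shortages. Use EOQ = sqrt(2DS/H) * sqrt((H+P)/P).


Formula: EOQ* = sqrt(2DS/H) * sqrt((H+P)/P)
Base EOQ = sqrt(2*17609*86/12.0) = 502.39 units
Correction = sqrt((12.0+19.4)/19.4) = 1.27223
EOQ* = 502.39 * 1.27223 = 639.2 units

639.2 units


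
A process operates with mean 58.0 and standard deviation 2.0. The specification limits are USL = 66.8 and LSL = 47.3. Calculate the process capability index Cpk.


Cpu = (66.8 - 58.0) / (3 * 2.0) = 1.47
Cpl = (58.0 - 47.3) / (3 * 2.0) = 1.78
Cpk = min(1.47, 1.78) = 1.47

1.47


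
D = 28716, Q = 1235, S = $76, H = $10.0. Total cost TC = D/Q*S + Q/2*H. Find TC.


TC = 28716/1235 * 76 + 1235/2 * 10.0

$7942.14


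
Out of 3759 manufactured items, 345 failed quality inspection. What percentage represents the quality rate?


Formula: Quality Rate = Good Pieces / Total Pieces * 100
Good pieces = 3759 - 345 = 3414
QR = 3414 / 3759 * 100 = 90.8%

90.8%


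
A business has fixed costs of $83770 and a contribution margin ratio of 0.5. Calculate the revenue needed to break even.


Formula: BER = Fixed Costs / Contribution Margin Ratio
BER = $83770 / 0.5
BER = $167540.00 (to the nearest cent)

$167540.00


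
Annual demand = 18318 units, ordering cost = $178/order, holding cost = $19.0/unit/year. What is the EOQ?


Formula: EOQ = sqrt(2 * D * S / H)
Numerator: 2 * 18318 * 178 = 6521208
2DS/H = 6521208 / 19.0 = 343221.5
EOQ = sqrt(343221.5) = 585.9 units

585.9 units


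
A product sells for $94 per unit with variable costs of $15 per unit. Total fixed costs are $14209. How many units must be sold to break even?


Formula: BEQ = Fixed Costs / (Price - Variable Cost)
Contribution margin = $94 - $15 = $79/unit
BEQ = ceil($14209 / $79/unit) = ceil(179.86) = 180 units

180 units


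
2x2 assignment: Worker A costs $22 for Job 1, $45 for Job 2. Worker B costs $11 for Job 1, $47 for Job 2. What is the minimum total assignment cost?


Option 1: A->1 + B->2 = $22 + $47 = $69
Option 2: A->2 + B->1 = $45 + $11 = $56
Min cost = min($69, $56) = $56

$56


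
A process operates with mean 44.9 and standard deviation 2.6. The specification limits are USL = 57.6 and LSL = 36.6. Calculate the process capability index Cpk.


Cpu = (57.6 - 44.9) / (3 * 2.6) = 1.63
Cpl = (44.9 - 36.6) / (3 * 2.6) = 1.06
Cpk = min(1.63, 1.06) = 1.06

1.06


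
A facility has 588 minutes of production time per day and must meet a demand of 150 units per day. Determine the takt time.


Formula: Takt Time = Available Production Time / Customer Demand
Takt = 588 min/day / 150 units/day
Takt = 3.92 min/unit

3.92 min/unit


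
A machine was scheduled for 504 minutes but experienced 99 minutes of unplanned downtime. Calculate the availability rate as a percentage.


Formula: Availability = (Planned Time - Downtime) / Planned Time * 100
Uptime = 504 - 99 = 405 min
Availability = 405 / 504 * 100 = 80.4%

80.4%


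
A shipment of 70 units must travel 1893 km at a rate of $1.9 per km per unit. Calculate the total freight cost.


TC = dist * cost * units = 1893 * 1.9 * 70 = $251769.00

$251769.00


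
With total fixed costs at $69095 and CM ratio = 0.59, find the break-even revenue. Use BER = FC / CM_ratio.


Formula: BER = Fixed Costs / Contribution Margin Ratio
BER = $69095 / 0.59
BER = $117110.17 (to the nearest cent)

$117110.17


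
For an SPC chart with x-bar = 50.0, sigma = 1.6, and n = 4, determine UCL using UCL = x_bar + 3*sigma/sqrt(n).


UCL = 50.0 + 3 * 1.6 / sqrt(4)

52.4


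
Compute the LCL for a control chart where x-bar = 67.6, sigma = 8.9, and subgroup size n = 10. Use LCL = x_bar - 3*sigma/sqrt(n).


LCL = 67.6 - 3 * 8.9 / sqrt(10)

59.16


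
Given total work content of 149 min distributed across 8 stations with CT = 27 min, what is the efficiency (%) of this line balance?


Formula: Efficiency = Sum of Task Times / (N_stations * CT) * 100
Total station capacity = 8 stations * 27 min = 216 min
Efficiency = 149 / 216 * 100 = 69.0%

69.0%


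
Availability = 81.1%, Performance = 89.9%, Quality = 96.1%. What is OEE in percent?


Formula: OEE = Availability * Performance * Quality / 10000
A * P = 81.1% * 89.9% / 100 = 72.91%
OEE = 72.91% * 96.1% / 100 = 70.1%

70.1%


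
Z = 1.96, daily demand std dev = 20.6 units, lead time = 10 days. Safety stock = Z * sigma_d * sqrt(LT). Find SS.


Formula: SS = z * sigma_d * sqrt(LT)
sqrt(LT) = sqrt(10) = 3.1623
SS = 1.96 * 20.6 * 3.1623
SS = 127.7 units

127.7 units


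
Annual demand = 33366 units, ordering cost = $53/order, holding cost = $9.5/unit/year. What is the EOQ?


Formula: EOQ = sqrt(2 * D * S / H)
Numerator: 2 * 33366 * 53 = 3536796
2DS/H = 3536796 / 9.5 = 372294.3
EOQ = sqrt(372294.3) = 610.2 units

610.2 units


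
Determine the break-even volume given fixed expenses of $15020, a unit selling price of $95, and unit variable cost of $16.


Formula: BEQ = Fixed Costs / (Price - Variable Cost)
Contribution margin = $95 - $16 = $79/unit
BEQ = ceil($15020 / $79/unit) = ceil(190.13) = 191 units

191 units


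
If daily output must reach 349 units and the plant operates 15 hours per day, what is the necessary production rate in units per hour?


Formula: Production Rate = Daily Demand / Available Hours
Rate = 349 units/day / 15 hours/day
Rate = 23.3 units/hour

23.3 units/hour


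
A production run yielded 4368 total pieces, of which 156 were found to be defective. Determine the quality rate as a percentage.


Formula: Quality Rate = Good Pieces / Total Pieces * 100
Good pieces = 4368 - 156 = 4212
QR = 4212 / 4368 * 100 = 96.4%

96.4%


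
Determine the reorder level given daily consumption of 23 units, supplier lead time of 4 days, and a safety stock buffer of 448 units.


Formula: ROP = (Daily Demand * Lead Time) + Safety Stock
Demand during lead time = 23 * 4 = 92 units
ROP = 92 + 448 = 540 units

540 units


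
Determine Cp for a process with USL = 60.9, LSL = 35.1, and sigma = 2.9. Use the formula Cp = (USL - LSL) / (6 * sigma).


Cp = (60.9 - 35.1) / (6 * 2.9)

1.48


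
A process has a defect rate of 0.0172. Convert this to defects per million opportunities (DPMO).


DPMO = defect_rate * 1000000 = 0.0172 * 1000000

17200


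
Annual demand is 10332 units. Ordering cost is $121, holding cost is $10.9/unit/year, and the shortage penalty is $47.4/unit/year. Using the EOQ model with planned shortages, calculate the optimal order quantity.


Formula: EOQ* = sqrt(2DS/H) * sqrt((H+P)/P)
Base EOQ = sqrt(2*10332*121/10.9) = 478.95 units
Correction = sqrt((10.9+47.4)/47.4) = 1.10903
EOQ* = 478.95 * 1.10903 = 531.2 units

531.2 units


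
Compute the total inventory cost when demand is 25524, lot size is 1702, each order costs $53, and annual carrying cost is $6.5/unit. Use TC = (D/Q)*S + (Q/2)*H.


TC = 25524/1702 * 53 + 1702/2 * 6.5

$6326.31


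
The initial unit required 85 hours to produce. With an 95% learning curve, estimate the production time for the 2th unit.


Formula: T_n = T_1 * (learning_rate)^(log2(n)) where learning_rate = rate/100
Doublings = log2(2) = 1
T_n = 85 * 0.95^1
T_n = 85 * 0.95 = 80.8 hours

80.8 hours


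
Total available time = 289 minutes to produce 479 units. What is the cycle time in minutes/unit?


Formula: CT = Available Time / Number of Units
CT = 289 min / 479 units
CT = 0.6 min/unit

0.6 min/unit


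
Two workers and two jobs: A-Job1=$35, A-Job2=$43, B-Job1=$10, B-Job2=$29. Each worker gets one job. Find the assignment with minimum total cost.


Option 1: A->1 + B->2 = $35 + $29 = $64
Option 2: A->2 + B->1 = $43 + $10 = $53
Min cost = min($64, $53) = $53

$53


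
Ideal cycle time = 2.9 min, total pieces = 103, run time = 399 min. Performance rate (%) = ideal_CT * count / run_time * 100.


Formula: Performance = (Ideal CT * Total Count) / Run Time * 100
Ideal output time = 2.9 * 103 = 298.7 min
Performance = 298.7 / 399 * 100 = 74.9%

74.9%


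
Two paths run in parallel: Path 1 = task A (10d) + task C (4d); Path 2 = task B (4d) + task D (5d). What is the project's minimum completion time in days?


Path 1 = 10 + 4 = 14 days
Path 2 = 4 + 5 = 9 days
Duration = max(14, 9) = 14 days

14 days


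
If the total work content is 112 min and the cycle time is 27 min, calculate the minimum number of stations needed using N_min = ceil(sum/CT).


Formula: N_min = ceil(Sum of Task Times / Cycle Time)
N_min = ceil(112 min / 27 min) = ceil(4.1481)
N_min = 5 stations

5


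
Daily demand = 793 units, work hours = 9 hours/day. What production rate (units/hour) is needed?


Formula: Production Rate = Daily Demand / Available Hours
Rate = 793 units/day / 9 hours/day
Rate = 88.1 units/hour

88.1 units/hour


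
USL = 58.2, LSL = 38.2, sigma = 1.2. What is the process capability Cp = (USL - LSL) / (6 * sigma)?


Cp = (58.2 - 38.2) / (6 * 1.2)

2.78


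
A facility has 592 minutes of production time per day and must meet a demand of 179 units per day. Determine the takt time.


Formula: Takt Time = Available Production Time / Customer Demand
Takt = 592 min/day / 179 units/day
Takt = 3.31 min/unit

3.31 min/unit


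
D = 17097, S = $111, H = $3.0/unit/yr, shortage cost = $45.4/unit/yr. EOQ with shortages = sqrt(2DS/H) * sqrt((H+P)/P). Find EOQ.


Formula: EOQ* = sqrt(2DS/H) * sqrt((H+P)/P)
Base EOQ = sqrt(2*17097*111/3.0) = 1124.8 units
Correction = sqrt((3.0+45.4)/45.4) = 1.03251
EOQ* = 1124.8 * 1.03251 = 1161.4 units

1161.4 units
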